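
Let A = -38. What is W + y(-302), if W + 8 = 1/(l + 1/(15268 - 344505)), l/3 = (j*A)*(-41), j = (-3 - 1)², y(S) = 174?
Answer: 4087195857199/24621659807 ≈ 166.00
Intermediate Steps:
j = 16 (j = (-4)² = 16)
l = 74784 (l = 3*((16*(-38))*(-41)) = 3*(-608*(-41)) = 3*24928 = 74784)
W = -196972949219/24621659807 (W = -8 + 1/(74784 + 1/(15268 - 344505)) = -8 + 1/(74784 + 1/(-329237)) = -8 + 1/(74784 - 1/329237) = -8 + 1/(24621659807/329237) = -8 + 329237/24621659807 = -196972949219/24621659807 ≈ -8.0000)
W + y(-302) = -196972949219/24621659807 + 174 = 4087195857199/24621659807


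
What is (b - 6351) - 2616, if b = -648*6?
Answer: -12855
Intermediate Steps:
b = -3888
(b - 6351) - 2616 = (-3888 - 6351) - 2616 = -10239 - 2616 = -12855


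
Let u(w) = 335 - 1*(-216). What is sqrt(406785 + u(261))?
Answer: 2*sqrt(101834) ≈ 638.23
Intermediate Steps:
u(w) = 551 (u(w) = 335 + 216 = 551)
sqrt(406785 + u(261)) = sqrt(406785 + 551) = sqrt(407336) = 2*sqrt(101834)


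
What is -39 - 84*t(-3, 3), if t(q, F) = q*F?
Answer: 717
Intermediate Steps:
t(q, F) = F*q
-39 - 84*t(-3, 3) = -39 - 84*3*(-3) = -39 - 84*(-9) = -39 - 12*(-63) = -39 + 756 = 717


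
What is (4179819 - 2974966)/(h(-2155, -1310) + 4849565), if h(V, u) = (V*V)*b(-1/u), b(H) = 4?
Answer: 1204853/23425665 ≈ 0.051433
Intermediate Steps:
h(V, u) = 4*V**2 (h(V, u) = (V*V)*4 = V**2*4 = 4*V**2)
(4179819 - 2974966)/(h(-2155, -1310) + 4849565) = (4179819 - 2974966)/(4*(-2155)**2 + 4849565) = 1204853/(4*4644025 + 4849565) = 1204853/(18576100 + 4849565) = 1204853/23425665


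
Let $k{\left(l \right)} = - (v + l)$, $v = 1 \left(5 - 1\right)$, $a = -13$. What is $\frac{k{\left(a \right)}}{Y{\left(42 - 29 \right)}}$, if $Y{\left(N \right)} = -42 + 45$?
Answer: $3$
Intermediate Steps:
$Y{\left(N \right)} = 3$
$v = 4$ ($v = 1 \cdot 4 = 4$)
$k{\left(l \right)} = -4 - l$ ($k{\left(l \right)} = - (4 + l) = -4 - l$)
$\frac{k{\left(a \right)}}{Y{\left(42 - 29 \right)}} = \frac{-4 - -13}{3} = \left(-4 + 13\right) \frac{1}{3} = 9 \cdot \frac{1}{3} = 3$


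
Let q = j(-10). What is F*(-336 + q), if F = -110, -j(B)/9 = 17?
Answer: 53790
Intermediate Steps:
j(B) = -153 (j(B) = -9*17 = -153)
q = -153
F*(-336 + q) = -110*(-336 - 153) = -110*(-489) = 53790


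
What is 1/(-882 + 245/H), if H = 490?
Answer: -2/1763 ≈ -0.0011344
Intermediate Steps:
1/(-882 + 245/H) = 1/(-882 + 245/490) = 1/(-882 + 245*(1/490)) = 1/(-882 + ½) = 1/(-1763/2) = -2/1763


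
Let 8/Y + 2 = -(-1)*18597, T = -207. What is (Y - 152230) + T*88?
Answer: -3169443362/18595 ≈ -1.7045e+5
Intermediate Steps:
Y = 8/18595 (Y = 8/(-2 - (-1)*18597) = 8/(-2 - 1*(-18597)) = 8/(-2 + 18597) = 8/18595 ≈ 0.00043022)
(Y - 152230) + T*88 = (8/18595 - 152230) - 207*88 = -2830716842/18595 - 18216 = -3169443362/18595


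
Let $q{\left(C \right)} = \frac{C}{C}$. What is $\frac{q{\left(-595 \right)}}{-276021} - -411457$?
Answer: $\frac{113570772596}{276021} \approx 4.1146 \cdot 10^{5}$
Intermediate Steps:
$q{\left(C \right)} = 1$
$\frac{q{\left(-595 \right)}}{-276021} - -411457 = 1 \frac{1}{-276021} - -411457 = 1 \left(- \frac{1}{276021}\right) + 411457 = - \frac{1}{276021} + 411457 = \frac{113570772596}{276021}$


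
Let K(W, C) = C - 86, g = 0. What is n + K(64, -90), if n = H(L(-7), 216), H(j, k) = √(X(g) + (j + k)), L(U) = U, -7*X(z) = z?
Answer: -176 + √209 ≈ -161.54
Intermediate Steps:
X(z) = -z/7
K(W, C) = -86 + C
H(j, k) = √(j + k) (H(j, k) = √(-⅐*0 + (j + k)) = √(0 + (j + k)) = √(j + k))
n = √209 (n = √(-7 + 216) = √209 ≈ 14.457)
n + K(64, -90) = √209 + (-86 - 90) = √209 - 176 = -176 + √209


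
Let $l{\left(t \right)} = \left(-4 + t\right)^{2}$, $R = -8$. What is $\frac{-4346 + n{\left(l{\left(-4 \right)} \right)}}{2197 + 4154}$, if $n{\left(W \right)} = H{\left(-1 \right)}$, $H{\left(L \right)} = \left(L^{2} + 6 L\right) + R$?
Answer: $- \frac{1453}{2117} \approx -0.68635$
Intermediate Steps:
$H{\left(L \right)} = -8 + L^{2} + 6 L$ ($H{\left(L \right)} = \left(L^{2} + 6 L\right) - 8 = -8 + L^{2} + 6 L$)
$n{\left(W \right)} = -13$ ($n{\left(W \right)} = -8 + \left(-1\right)^{2} + 6 \left(-1\right) = -8 + 1 - 6 = -13$)
$\frac{-4346 + n{\left(l{\left(-4 \right)} \right)}}{2197 + 4154} = \frac{-4346 - 13}{2197 + 4154} = - \frac{4359}{6351} = \left(-4359\right) \frac{1}{6351} = - \frac{1453}{2117}$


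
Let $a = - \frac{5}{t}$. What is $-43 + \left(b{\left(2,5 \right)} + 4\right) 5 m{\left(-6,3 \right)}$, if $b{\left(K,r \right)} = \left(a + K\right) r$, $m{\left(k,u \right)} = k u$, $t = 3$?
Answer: $-553$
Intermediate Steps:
$a = - \frac{5}{3} \approx -1.6667$
$b{\left(K,r \right)} = r \left(- \frac{5}{3} + K\right)$ ($b{\left(K,r \right)} = \left(- \frac{5}{3} + K\right) r = r \left(- \frac{5}{3} + K\right)$)
$-43 + \left(b{\left(2,5 \right)} + 4\right) 5 m{\left(-6,3 \right)} = -43 + \left(\frac{1}{3} \cdot 5 \left(-5 + 3 \cdot 2\right) + 4\right) 5 \left(\left(-6\right) 3\right) = -43 + \left(\frac{1}{3} \cdot 5 \left(-5 + 6\right) + 4\right) 5 \left(-18\right) = -43 + \left(\frac{1}{3} \cdot 5 \cdot 1 + 4\right) 5 \left(-18\right) = -43 + \left(\frac{5}{3} + 4\right) 5 \left(-18\right) = -43 + \frac{17}{3} \cdot 5 \left(-18\right) = -43 + \frac{85}{3} \left(-18\right) = -43 - 510 = -553$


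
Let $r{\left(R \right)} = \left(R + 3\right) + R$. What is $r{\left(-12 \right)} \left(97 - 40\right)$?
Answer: $-1197$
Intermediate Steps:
$r{\left(R \right)} = 3 + 2 R$ ($r{\left(R \right)} = \left(3 + R\right) + R = 3 + 2 R$)
$r{\left(-12 \right)} \left(97 - 40\right) = \left(3 + 2 \left(-12\right)\right) \left(97 - 40\right) = \left(3 - 24\right) 57 = \left(-21\right) 57 = -1197$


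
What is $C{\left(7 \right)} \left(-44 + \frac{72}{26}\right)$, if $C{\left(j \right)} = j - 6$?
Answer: $- \frac{536}{13} \approx -41.231$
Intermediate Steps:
$C{\left(j \right)} = -6 + j$
$C{\left(7 \right)} \left(-44 + \frac{72}{26}\right) = \left(-6 + 7\right) \left(-44 + \frac{72}{26}\right) = 1 \left(-44 + 72 \cdot \frac{1}{26}\right) = 1 \left(-44 + \frac{36}{13}\right) = 1 \left(- \frac{536}{13}\right) = - \frac{536}{13}$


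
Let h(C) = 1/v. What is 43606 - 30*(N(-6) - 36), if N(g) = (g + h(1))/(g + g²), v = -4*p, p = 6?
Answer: 1072609/24 ≈ 44692.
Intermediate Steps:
v = -24 (v = -4*6 = -24)
h(C) = -1/24 (h(C) = 1/(-24) = -1/24)
N(g) = (-1/24 + g)/(g + g²) (N(g) = (g - 1/24)/(g + g²) = (-1/24 + g)/(g + g²))
43606 - 30*(N(-6) - 36) = 43606 - 30*((-1/24 - 6)/((-6)*(1 - 6)) - 36) = 43606 - 30*(-⅙*(-145/24)/(-5) - 36) = 43606 - 30*(-⅙*(-⅕)*(-145/24) - 36) = 43606 - 30*(-29/144 - 36) = 43606 - 30*(-5213/144) = 43606 + 26065/24 = 1072609/24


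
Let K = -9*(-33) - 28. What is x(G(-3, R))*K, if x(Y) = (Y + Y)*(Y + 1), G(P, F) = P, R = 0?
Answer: 3228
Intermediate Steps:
x(Y) = 2*Y*(1 + Y) (x(Y) = (2*Y)*(1 + Y) = 2*Y*(1 + Y))
K = 269 (K = 297 - 28 = 269)
x(G(-3, R))*K = (2*(-3)*(1 - 3))*269 = (2*(-3)*(-2))*269 = 12*269 = 3228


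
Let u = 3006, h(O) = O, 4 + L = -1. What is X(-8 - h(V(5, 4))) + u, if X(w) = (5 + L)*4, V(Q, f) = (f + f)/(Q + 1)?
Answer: 3006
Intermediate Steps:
V(Q, f) = 2*f/(1 + Q) (V(Q, f) = (2*f)/(1 + Q) = 2*f/(1 + Q))
L = -5 (L = -4 - 1 = -5)
X(w) = 0 (X(w) = (5 - 5)*4 = 0*4 = 0)
X(-8 - h(V(5, 4))) + u = 0 + 3006 = 3006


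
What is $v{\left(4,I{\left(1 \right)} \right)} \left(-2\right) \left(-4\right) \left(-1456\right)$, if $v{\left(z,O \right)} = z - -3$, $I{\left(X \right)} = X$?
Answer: $-81536$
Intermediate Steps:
$v{\left(z,O \right)} = 3 + z$ ($v{\left(z,O \right)} = z + 3 = 3 + z$)
$v{\left(4,I{\left(1 \right)} \right)} \left(-2\right) \left(-4\right) \left(-1456\right) = \left(3 + 4\right) \left(-2\right) \left(-4\right) \left(-1456\right) = 7 \left(-2\right) \left(-4\right) \left(-1456\right) = \left(-14\right) \left(-4\right) \left(-1456\right) = 56 \left(-1456\right) = -81536$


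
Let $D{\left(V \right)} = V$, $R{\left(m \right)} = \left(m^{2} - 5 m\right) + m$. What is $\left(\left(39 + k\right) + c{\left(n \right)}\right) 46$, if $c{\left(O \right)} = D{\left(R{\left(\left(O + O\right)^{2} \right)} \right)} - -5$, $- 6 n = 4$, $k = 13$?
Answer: $\frac{197662}{81} \approx 2440.3$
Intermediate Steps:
$R{\left(m \right)} = m^{2} - 4 m$
$n = - \frac{2}{3}$ ($n = \left(- \frac{1}{6}\right) 4 = - \frac{2}{3} \approx -0.66667$)
$c{\left(O \right)} = 5 + 4 O^{2} \left(-4 + 4 O^{2}\right)$ ($c{\left(O \right)} = \left(O + O\right)^{2} \left(-4 + \left(O + O\right)^{2}\right) - -5 = \left(2 O\right)^{2} \left(-4 + \left(2 O\right)^{2}\right) + 5 = 4 O^{2} \left(-4 + 4 O^{2}\right) + 5 = 5 + 4 O^{2} \left(-4 + 4 O^{2}\right)$)
$\left(\left(39 + k\right) + c{\left(n \right)}\right) 46 = \left(\left(39 + 13\right) + \left(5 + 16 \left(- \frac{2}{3}\right)^{2} \left(-1 + \left(- \frac{2}{3}\right)^{2}\right)\right)\right) 46 = \left(52 + \left(5 + 16 \cdot \frac{4}{9} \left(-1 + \frac{4}{9}\right)\right)\right) 46 = \left(52 + \left(5 + 16 \cdot \frac{4}{9} \left(- \frac{5}{9}\right)\right)\right) 46 = \left(52 + \left(5 - \frac{320}{81}\right)\right) 46 = \left(52 + \frac{85}{81}\right) 46 = \frac{4297}{81} \cdot 46 = \frac{197662}{81}$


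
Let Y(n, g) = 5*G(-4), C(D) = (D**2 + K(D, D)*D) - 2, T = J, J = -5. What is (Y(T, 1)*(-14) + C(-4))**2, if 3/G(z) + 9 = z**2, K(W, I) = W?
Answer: 0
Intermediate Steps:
T = -5
G(z) = 3/(-9 + z**2)
C(D) = -2 + 2*D**2 (C(D) = (D**2 + D*D) - 2 = (D**2 + D**2) - 2 = 2*D**2 - 2 = -2 + 2*D**2)
Y(n, g) = 15/7 (Y(n, g) = 5*(3/(-9 + (-4)**2)) = 5*(3/(-9 + 16)) = 5*(3/7) = 15/7)
(Y(T, 1)*(-14) + C(-4))**2 = ((15/7)*(-14) + (-2 + 2*(-4)**2))**2 = (-30 + (-2 + 2*16))**2 = (-30 + (-2 + 32))**2 = (-30 + 30)**2 = 0**2 = 0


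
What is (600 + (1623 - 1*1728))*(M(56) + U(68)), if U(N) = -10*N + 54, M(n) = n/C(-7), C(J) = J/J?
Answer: -282150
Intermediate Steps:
C(J) = 1
M(n) = n (M(n) = n/1 = n*1 = n)
U(N) = 54 - 10*N
(600 + (1623 - 1*1728))*(M(56) + U(68)) = (600 + (1623 - 1*1728))*(56 + (54 - 10*68)) = (600 + (1623 - 1728))*(56 + (54 - 680)) = (600 - 105)*(56 - 626) = 495*(-570) = -282150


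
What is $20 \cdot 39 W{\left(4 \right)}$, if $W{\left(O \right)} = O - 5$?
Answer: $-780$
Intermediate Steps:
$W{\left(O \right)} = -5 + O$
$20 \cdot 39 W{\left(4 \right)} = 20 \cdot 39 \left(-5 + 4\right) = 780 \left(-1\right) = -780$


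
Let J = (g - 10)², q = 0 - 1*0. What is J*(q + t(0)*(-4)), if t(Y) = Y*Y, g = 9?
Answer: 0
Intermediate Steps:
q = 0 (q = 0 + 0 = 0)
t(Y) = Y²
J = 1 (J = (9 - 10)² = (-1)² = 1)
J*(q + t(0)*(-4)) = 1*(0 + 0²*(-4)) = 1*(0 + 0*(-4)) = 1*(0 + 0) = 1*0 = 0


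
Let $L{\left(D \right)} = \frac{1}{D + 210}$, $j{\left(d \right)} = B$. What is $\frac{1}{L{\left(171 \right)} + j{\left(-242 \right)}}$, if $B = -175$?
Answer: $- \frac{381}{66674} \approx -0.0057144$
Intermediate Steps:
$j{\left(d \right)} = -175$
$L{\left(D \right)} = \frac{1}{210 + D}$
$\frac{1}{L{\left(171 \right)} + j{\left(-242 \right)}} = \frac{1}{\frac{1}{210 + 171} - 175} = \frac{1}{\frac{1}{381} - 175} = \frac{1}{- \frac{66674}{381}} = - \frac{381}{66674}$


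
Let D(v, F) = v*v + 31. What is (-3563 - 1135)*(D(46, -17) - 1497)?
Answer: -3053700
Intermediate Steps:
D(v, F) = 31 + v**2 (D(v, F) = v**2 + 31 = 31 + v**2)
(-3563 - 1135)*(D(46, -17) - 1497) = (-3563 - 1135)*((31 + 46**2) - 1497) = -4698*((31 + 2116) - 1497) = -4698*(2147 - 1497) = -4698*650 = -3053700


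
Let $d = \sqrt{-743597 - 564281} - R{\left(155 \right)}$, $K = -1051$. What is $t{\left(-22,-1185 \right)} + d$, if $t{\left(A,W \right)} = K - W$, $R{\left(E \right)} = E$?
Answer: $-21 + i \sqrt{1307878} \approx -21.0 + 1143.6 i$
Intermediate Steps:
$t{\left(A,W \right)} = -1051 - W$
$d = -155 + i \sqrt{1307878}$ ($d = \sqrt{-743597 - 564281} - 155 = \sqrt{-1307878} - 155 = i \sqrt{1307878} - 155 = -155 + i \sqrt{1307878} \approx -155.0 + 1143.6 i$)
$t{\left(-22,-1185 \right)} + d = \left(-1051 - -1185\right) - \left(155 - i \sqrt{1307878}\right) = \left(-1051 + 1185\right) - \left(155 - i \sqrt{1307878}\right) = 134 - \left(155 - i \sqrt{1307878}\right) = -21 + i \sqrt{1307878}$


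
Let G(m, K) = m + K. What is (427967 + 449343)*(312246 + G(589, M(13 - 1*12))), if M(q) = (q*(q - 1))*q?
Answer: 274453273850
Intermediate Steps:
M(q) = q**2*(-1 + q) (M(q) = (q*(-1 + q))*q = q**2*(-1 + q))
G(m, K) = K + m
(427967 + 449343)*(312246 + G(589, M(13 - 1*12))) = (427967 + 449343)*(312246 + ((13 - 1*12)**2*(-1 + (13 - 1*12)) + 589)) = 877310*(312246 + ((13 - 12)**2*(-1 + (13 - 12)) + 589)) = 877310*(312246 + (1**2*(-1 + 1) + 589)) = 877310*(312246 + (1*0 + 589)) = 877310*(312246 + (0 + 589)) = 877310*(312246 + 589) = 877310*312835 = 274453273850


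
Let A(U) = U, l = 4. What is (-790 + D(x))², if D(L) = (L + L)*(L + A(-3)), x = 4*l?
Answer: 139876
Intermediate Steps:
x = 16 (x = 4*4 = 16)
D(L) = 2*L*(-3 + L) (D(L) = (L + L)*(L - 3) = (2*L)*(-3 + L) = 2*L*(-3 + L))
(-790 + D(x))² = (-790 + 2*16*(-3 + 16))² = (-790 + 2*16*13)² = (-790 + 416)² = (-374)² = 139876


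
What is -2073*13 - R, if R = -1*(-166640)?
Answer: -193589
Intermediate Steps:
R = 166640
-2073*13 - R = -2073*13 - 1*166640 = -26949 - 166640 = -193589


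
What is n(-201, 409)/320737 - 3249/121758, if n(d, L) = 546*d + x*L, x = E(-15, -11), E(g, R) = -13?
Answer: -5017305089/13017431882 ≈ -0.38543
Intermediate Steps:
x = -13
n(d, L) = -13*L + 546*d (n(d, L) = 546*d - 13*L = -13*L + 546*d)
n(-201, 409)/320737 - 3249/121758 = (-13*409 + 546*(-201))/320737 - 3249/121758 = (-5317 - 109746)*(1/320737) - 3249*1/121758 = -115063*1/320737 - 1083/40586 = -115063/320737 - 1083/40586 = -5017305089/13017431882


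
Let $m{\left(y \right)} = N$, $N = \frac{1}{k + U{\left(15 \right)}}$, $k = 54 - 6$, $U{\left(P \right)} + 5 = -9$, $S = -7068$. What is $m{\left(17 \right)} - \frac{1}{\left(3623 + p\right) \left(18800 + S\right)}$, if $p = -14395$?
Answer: $\frac{63188569}{2148410768} \approx 0.029412$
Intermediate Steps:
$U{\left(P \right)} = -14$ ($U{\left(P \right)} = -5 - 9 = -14$)
$k = 48$
$N = \frac{1}{34}$ ($N = \frac{1}{48 - 14} = \frac{1}{34} \approx 0.029412$)
$m{\left(y \right)} = \frac{1}{34}$
$m{\left(17 \right)} - \frac{1}{\left(3623 + p\right) \left(18800 + S\right)} = \frac{1}{34} - \frac{1}{\left(3623 - 14395\right) \left(18800 - 7068\right)} = \frac{1}{34} - \frac{1}{\left(-10772\right) 11732} = \frac{1}{34} - \frac{1}{-126377104} = \frac{1}{34} - - \frac{1}{126377104} = \frac{1}{34} + \frac{1}{126377104} = \frac{63188569}{2148410768}$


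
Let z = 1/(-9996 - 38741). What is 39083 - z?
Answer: 1904788172/48737 ≈ 39083.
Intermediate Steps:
z = -1/48737 (z = 1/(-48737) = -1/48737 ≈ -2.0518e-5)
39083 - z = 39083 - 1*(-1/48737) = 39083 + 1/48737 = 1904788172/48737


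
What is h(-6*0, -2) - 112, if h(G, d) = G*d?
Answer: -112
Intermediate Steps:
h(-6*0, -2) - 112 = -6*0*(-2) - 112 = 0*(-2) - 112 = 0 - 112 = -112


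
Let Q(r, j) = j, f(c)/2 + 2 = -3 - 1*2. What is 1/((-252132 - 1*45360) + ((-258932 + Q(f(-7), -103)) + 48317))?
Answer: -1/508210 ≈ -1.9677e-6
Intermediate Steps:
f(c) = -14 (f(c) = -4 + 2*(-3 - 1*2) = -4 + 2*(-3 - 2) = -4 + 2*(-5) = -4 - 10 = -14)
1/((-252132 - 1*45360) + ((-258932 + Q(f(-7), -103)) + 48317)) = 1/((-252132 - 1*45360) + ((-258932 - 103) + 48317)) = 1/((-252132 - 45360) + (-259035 + 48317)) = 1/(-297492 - 210718) = 1/(-508210) = -1/508210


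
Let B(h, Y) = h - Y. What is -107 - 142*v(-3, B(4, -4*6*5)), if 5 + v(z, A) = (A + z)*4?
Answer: -68125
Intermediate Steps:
v(z, A) = -5 + 4*A + 4*z (v(z, A) = -5 + (A + z)*4 = -5 + (4*A + 4*z) = -5 + 4*A + 4*z)
-107 - 142*v(-3, B(4, -4*6*5)) = -107 - 142*(-5 + 4*(4 - (-4*6)*5) + 4*(-3)) = -107 - 142*(-5 + 4*(4 - (-24)*5) - 12) = -107 - 142*(-5 + 4*(4 - 1*(-120)) - 12) = -107 - 142*(-5 + 4*(4 + 120) - 12) = -107 - 142*(-5 + 4*124 - 12) = -107 - 142*(-5 + 496 - 12) = -107 - 142*479 = -107 - 68018 = -68125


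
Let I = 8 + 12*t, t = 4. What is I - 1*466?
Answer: -410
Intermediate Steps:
I = 56 (I = 8 + 12*4 = 8 + 48 = 56)
I - 1*466 = 56 - 1*466 = 56 - 466 = -410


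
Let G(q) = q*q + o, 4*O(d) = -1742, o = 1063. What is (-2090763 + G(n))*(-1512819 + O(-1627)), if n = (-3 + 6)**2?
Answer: 6324250710071/2 ≈ 3.1621e+12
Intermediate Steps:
O(d) = -871/2 (O(d) = (1/4)*(-1742) = -871/2)
n = 9 (n = 3**2 = 9)
G(q) = 1063 + q**2 (G(q) = q*q + 1063 = q**2 + 1063 = 1063 + q**2)
(-2090763 + G(n))*(-1512819 + O(-1627)) = (-2090763 + (1063 + 9**2))*(-1512819 - 871/2) = (-2090763 + (1063 + 81))*(-3026509/2) = (-2090763 + 1144)*(-3026509/2) = -2089619*(-3026509/2) = 6324250710071/2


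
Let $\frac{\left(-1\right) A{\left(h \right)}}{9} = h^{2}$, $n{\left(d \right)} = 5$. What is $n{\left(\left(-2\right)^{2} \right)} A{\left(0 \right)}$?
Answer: $0$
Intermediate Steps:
$A{\left(h \right)} = - 9 h^{2}$
$n{\left(\left(-2\right)^{2} \right)} A{\left(0 \right)} = 5 \left(- 9 \cdot 0^{2}\right) = 5 \left(\left(-9\right) 0\right) = 5 \cdot 0 = 0$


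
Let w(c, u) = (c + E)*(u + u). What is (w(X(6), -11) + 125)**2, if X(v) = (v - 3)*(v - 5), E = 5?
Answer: 2601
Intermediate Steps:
X(v) = (-5 + v)*(-3 + v) (X(v) = (-3 + v)*(-5 + v) = (-5 + v)*(-3 + v))
w(c, u) = 2*u*(5 + c) (w(c, u) = (c + 5)*(u + u) = (5 + c)*(2*u) = 2*u*(5 + c))
(w(X(6), -11) + 125)**2 = (2*(-11)*(5 + (15 + 6**2 - 8*6)) + 125)**2 = (2*(-11)*(5 + (15 + 36 - 48)) + 125)**2 = (2*(-11)*(5 + 3) + 125)**2 = (2*(-11)*8 + 125)**2 = (-176 + 125)**2 = (-51)**2 = 2601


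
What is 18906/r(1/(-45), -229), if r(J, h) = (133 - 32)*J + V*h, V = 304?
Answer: -850770/3132821 ≈ -0.27157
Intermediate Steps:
r(J, h) = 101*J + 304*h (r(J, h) = (133 - 32)*J + 304*h = 101*J + 304*h)
18906/r(1/(-45), -229) = 18906/(101/(-45) + 304*(-229)) = 18906/(101*(-1/45) - 69616) = 18906/(-101/45 - 69616) = 18906/(-3132821/45) = 18906*(-45/3132821) = -850770/3132821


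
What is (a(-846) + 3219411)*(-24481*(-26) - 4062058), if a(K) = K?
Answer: -11025361772880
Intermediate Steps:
(a(-846) + 3219411)*(-24481*(-26) - 4062058) = (-846 + 3219411)*(-24481*(-26) - 4062058) = 3218565*(636506 - 4062058) = 3218565*(-3425552) = -11025361772880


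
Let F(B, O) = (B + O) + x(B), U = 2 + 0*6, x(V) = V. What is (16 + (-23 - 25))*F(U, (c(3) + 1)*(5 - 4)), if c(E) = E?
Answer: -256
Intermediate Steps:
U = 2 (U = 2 + 0 = 2)
F(B, O) = O + 2*B (F(B, O) = (B + O) + B = O + 2*B)
(16 + (-23 - 25))*F(U, (c(3) + 1)*(5 - 4)) = (16 + (-23 - 25))*((3 + 1)*(5 - 4) + 2*2) = (16 - 48)*(4*1 + 4) = -32*(4 + 4) = -32*8 = -256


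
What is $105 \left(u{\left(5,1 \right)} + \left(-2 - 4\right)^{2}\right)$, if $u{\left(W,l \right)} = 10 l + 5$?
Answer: $5355$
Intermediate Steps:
$u{\left(W,l \right)} = 5 + 10 l$
$105 \left(u{\left(5,1 \right)} + \left(-2 - 4\right)^{2}\right) = 105 \left(\left(5 + 10 \cdot 1\right) + \left(-2 - 4\right)^{2}\right) = 105 \left(\left(5 + 10\right) + \left(-6\right)^{2}\right) = 105 \left(15 + 36\right) = 105 \cdot 51 = 5355$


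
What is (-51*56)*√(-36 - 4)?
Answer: -5712*I*√10 ≈ -18063.0*I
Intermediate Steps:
(-51*56)*√(-36 - 4) = -5712*I*√10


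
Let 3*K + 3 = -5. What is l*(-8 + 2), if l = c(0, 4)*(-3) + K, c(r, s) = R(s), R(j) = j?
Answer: 88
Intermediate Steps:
c(r, s) = s
K = -8/3 (K = -1 + (⅓)*(-5) = -1 - 5/3 = -8/3 ≈ -2.6667)
l = -44/3 (l = 4*(-3) - 8/3 = -12 - 8/3 = -44/3 ≈ -14.667)
l*(-8 + 2) = -44*(-8 + 2)/3 = -44/3*(-6) = 88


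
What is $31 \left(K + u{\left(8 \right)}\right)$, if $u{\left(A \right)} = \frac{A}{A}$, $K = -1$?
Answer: $0$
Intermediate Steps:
$u{\left(A \right)} = 1$
$31 \left(K + u{\left(8 \right)}\right) = 31 \left(-1 + 1\right) = 31 \cdot 0 = 0$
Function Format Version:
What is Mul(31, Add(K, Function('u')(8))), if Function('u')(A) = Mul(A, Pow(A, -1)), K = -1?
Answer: 0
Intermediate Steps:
Function('u')(A) = 1
Mul(31, Add(K, Function('u')(8))) = Mul(31, Add(-1, 1)) = Mul(31, 0) = 0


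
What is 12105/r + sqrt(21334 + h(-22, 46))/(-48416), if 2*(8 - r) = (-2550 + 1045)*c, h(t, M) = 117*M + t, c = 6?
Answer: 12105/4523 - 3*sqrt(2966)/48416 ≈ 2.6729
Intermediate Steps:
h(t, M) = t + 117*M
r = 4523 (r = 8 - (-2550 + 1045)*6/2 = 8 - (-1505)*6/2 = 8 - 1/2*(-9030) = 8 + 4515 = 4523)
12105/r + sqrt(21334 + h(-22, 46))/(-48416) = 12105/4523 + sqrt(21334 + (-22 + 117*46))/(-48416) = 12105*(1/4523) + sqrt(21334 + (-22 + 5382))*(-1/48416) = 12105/4523 + sqrt(21334 + 5360)*(-1/48416) = 12105/4523 + sqrt(26694)*(-1/48416) = 12105/4523 + (3*sqrt(2966))*(-1/48416) = 12105/4523 - 3*sqrt(2966)/48416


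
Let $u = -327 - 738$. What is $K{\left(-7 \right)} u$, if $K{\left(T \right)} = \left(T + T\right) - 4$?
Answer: $19170$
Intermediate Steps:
$K{\left(T \right)} = -4 + 2 T$ ($K{\left(T \right)} = 2 T - 4 = -4 + 2 T$)
$u = -1065$
$K{\left(-7 \right)} u = \left(-4 + 2 \left(-7\right)\right) \left(-1065\right) = \left(-4 - 14\right) \left(-1065\right) = \left(-18\right) \left(-1065\right) = 19170$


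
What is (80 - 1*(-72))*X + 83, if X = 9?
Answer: 1451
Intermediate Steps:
(80 - 1*(-72))*X + 83 = (80 - 1*(-72))*9 + 83 = (80 + 72)*9 + 83 = 152*9 + 83 = 1368 + 83 = 1451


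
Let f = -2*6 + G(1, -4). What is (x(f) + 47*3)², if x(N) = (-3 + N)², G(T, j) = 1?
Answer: 113569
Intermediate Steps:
f = -11 (f = -2*6 + 1 = -12 + 1 = -11)
(x(f) + 47*3)² = ((-3 - 11)² + 47*3)² = ((-14)² + 141)² = (196 + 141)² = 337² = 113569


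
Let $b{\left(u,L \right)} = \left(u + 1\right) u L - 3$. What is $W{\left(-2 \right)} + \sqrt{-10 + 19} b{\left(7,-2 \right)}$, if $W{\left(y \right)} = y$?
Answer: $-347$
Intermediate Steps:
$b{\left(u,L \right)} = -3 + L u \left(1 + u\right)$ ($b{\left(u,L \right)} = \left(1 + u\right) u L - 3 = u \left(1 + u\right) L - 3 = L u \left(1 + u\right) - 3 = -3 + L u \left(1 + u\right)$)
$W{\left(-2 \right)} + \sqrt{-10 + 19} b{\left(7,-2 \right)} = -2 + \sqrt{-10 + 19} \left(-3 - 14 - 2 \cdot 7^{2}\right) = -2 + \sqrt{9} \left(-3 - 14 - 98\right) = -2 + 3 \left(-3 - 14 - 98\right) = -2 + 3 \left(-115\right) = -2 - 345 = -347$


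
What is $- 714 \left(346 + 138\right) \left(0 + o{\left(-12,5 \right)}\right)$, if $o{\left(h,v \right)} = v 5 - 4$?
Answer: $-7257096$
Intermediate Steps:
$o{\left(h,v \right)} = -4 + 5 v$ ($o{\left(h,v \right)} = 5 v - 4 = -4 + 5 v$)
$- 714 \left(346 + 138\right) \left(0 + o{\left(-12,5 \right)}\right) = - 714 \left(346 + 138\right) \left(0 + \left(-4 + 5 \cdot 5\right)\right) = - 714 \cdot 484 \left(0 + \left(-4 + 25\right)\right) = - 714 \cdot 484 \left(0 + 21\right) = - 714 \cdot 484 \cdot 21 = \left(-714\right) 10164 = -7257096$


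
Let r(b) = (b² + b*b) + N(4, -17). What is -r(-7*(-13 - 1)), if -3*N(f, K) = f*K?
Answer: -57692/3 ≈ -19231.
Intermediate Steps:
N(f, K) = -K*f/3 (N(f, K) = -f*K/3 = -K*f/3)
r(b) = 68/3 + 2*b² (r(b) = (b² + b*b) - ⅓*(-17)*4 = (b² + b²) + 68/3 = 2*b² + 68/3 = 68/3 + 2*b²)
-r(-7*(-13 - 1)) = -(68/3 + 2*(-7*(-13 - 1))²) = -(68/3 + 2*(-7*(-14))²) = -(68/3 + 2*98²) = -(68/3 + 2*9604) = -(68/3 + 19208) = -1*57692/3 = -57692/3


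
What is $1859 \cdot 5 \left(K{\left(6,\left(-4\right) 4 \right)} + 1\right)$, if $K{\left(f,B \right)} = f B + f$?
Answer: $-827255$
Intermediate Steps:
$K{\left(f,B \right)} = f + B f$ ($K{\left(f,B \right)} = B f + f = f + B f$)
$1859 \cdot 5 \left(K{\left(6,\left(-4\right) 4 \right)} + 1\right) = 1859 \cdot 5 \left(6 \left(1 - 16\right) + 1\right) = 1859 \cdot 5 \left(6 \left(-15\right) + 1\right) = 1859 \cdot 5 \left(-90 + 1\right) = 1859 \cdot 5 \left(-89\right) = 1859 \left(-445\right) = -827255$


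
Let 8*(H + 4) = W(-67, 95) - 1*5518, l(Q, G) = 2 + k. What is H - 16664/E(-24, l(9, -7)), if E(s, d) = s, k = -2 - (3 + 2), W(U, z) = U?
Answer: -187/24 ≈ -7.7917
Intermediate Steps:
k = -7 (k = -2 - 1*5 = -2 - 5 = -7)
l(Q, G) = -5 (l(Q, G) = 2 - 7 = -5)
H = -5617/8 (H = -4 + (-67 - 1*5518)/8 = -4 + (-67 - 5518)/8 = -4 + (1/8)*(-5585) = -4 - 5585/8 = -5617/8 ≈ -702.13)
H - 16664/E(-24, l(9, -7)) = -5617/8 - 16664/(-24) = -5617/8 - 16664*(-1/24) = -5617/8 + 2083/3 = -187/24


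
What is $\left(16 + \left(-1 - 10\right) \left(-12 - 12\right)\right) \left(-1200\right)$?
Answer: $-336000$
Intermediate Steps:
$\left(16 + \left(-1 - 10\right) \left(-12 - 12\right)\right) \left(-1200\right) = \left(16 - -264\right) \left(-1200\right) = \left(16 + 264\right) \left(-1200\right) = 280 \left(-1200\right) = -336000$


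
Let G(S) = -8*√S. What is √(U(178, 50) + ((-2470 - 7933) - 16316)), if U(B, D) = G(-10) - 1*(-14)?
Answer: √(-26705 - 8*I*√10) ≈ 0.0774 - 163.42*I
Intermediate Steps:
U(B, D) = 14 - 8*I*√10 (U(B, D) = -8*I*√10 - 1*(-14) = -8*I*√10 + 14 = 14 - 8*I*√10)
√(U(178, 50) + ((-2470 - 7933) - 16316)) = √((14 - 8*I*√10) + ((-2470 - 7933) - 16316)) = √((14 - 8*I*√10) + (-10403 - 16316)) = √((14 - 8*I*√10) - 26719) = √(-26705 - 8*I*√10)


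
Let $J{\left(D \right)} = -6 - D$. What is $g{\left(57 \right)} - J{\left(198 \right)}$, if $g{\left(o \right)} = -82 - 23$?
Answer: $99$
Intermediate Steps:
$g{\left(o \right)} = -105$ ($g{\left(o \right)} = -82 - 23 = -105$)
$g{\left(57 \right)} - J{\left(198 \right)} = -105 - \left(-6 - 198\right) = -105 - -204 = -105 + 204 = 99$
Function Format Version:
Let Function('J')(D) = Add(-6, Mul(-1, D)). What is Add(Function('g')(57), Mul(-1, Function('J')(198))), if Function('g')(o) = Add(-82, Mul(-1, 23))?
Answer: 99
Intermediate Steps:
Function('g')(o) = -105 (Function('g')(o) = Add(-82, -23) = -105)
Add(Function('g')(57), Mul(-1, Function('J')(198))) = Add(-105, Mul(-1, Add(-6, Mul(-1, 198)))) = Add(-105, Mul(-1, Add(-6, -198))) = Add(-105, Mul(-1, -204)) = Add(-105, 204) = 99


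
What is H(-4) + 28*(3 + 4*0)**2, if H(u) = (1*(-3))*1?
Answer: 249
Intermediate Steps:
H(u) = -3 (H(u) = -3*1 = -3)
H(-4) + 28*(3 + 4*0)**2 = -3 + 28*(3 + 4*0)**2 = -3 + 28*(3 + 0)**2 = -3 + 28*3**2 = -3 + 28*9 = -3 + 252 = 249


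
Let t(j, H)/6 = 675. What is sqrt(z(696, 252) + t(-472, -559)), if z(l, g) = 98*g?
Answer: 3*sqrt(3194) ≈ 169.55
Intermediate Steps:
t(j, H) = 4050 (t(j, H) = 6*675 = 4050)
sqrt(z(696, 252) + t(-472, -559)) = sqrt(98*252 + 4050) = sqrt(24696 + 4050) = sqrt(28746) = 3*sqrt(3194)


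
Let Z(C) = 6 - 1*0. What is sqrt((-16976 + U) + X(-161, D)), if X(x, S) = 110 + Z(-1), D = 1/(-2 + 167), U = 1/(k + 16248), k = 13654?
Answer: I*sqrt(15075025093538)/29902 ≈ 129.85*I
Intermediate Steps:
U = 1/29902 (U = 1/(13654 + 16248) = 1/29902 ≈ 3.3443e-5)
D = 1/165 ≈ 0.0060606
Z(C) = 6 (Z(C) = 6 + 0 = 6)
X(x, S) = 116 (X(x, S) = 110 + 6 = 116)
sqrt((-16976 + U) + X(-161, D)) = sqrt((-16976 + 1/29902) + 116) = sqrt(-507616351/29902 + 116) = sqrt(-504147719/29902) = I*sqrt(15075025093538)/29902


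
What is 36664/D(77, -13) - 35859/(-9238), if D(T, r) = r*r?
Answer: 344762203/1561222 ≈ 220.83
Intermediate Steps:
D(T, r) = r²
36664/D(77, -13) - 35859/(-9238) = 36664/((-13)²) - 35859/(-9238) = 36664/169 - 35859*(-1/9238) = 36664*(1/169) + 35859/9238 = 36664/169 + 35859/9238 = 344762203/1561222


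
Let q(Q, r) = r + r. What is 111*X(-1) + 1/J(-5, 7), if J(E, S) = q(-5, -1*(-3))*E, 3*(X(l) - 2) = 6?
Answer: 13319/30 ≈ 443.97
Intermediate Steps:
X(l) = 4 (X(l) = 2 + (⅓)*6 = 2 + 2 = 4)
q(Q, r) = 2*r
J(E, S) = 6*E (J(E, S) = (2*(-1*(-3)))*E = (2*3)*E = 6*E)
111*X(-1) + 1/J(-5, 7) = 111*4 + 1/(6*(-5)) = 444 + 1/(-30) = 444 - 1/30 = 13319/30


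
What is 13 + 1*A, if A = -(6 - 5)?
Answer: 12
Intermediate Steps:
A = -1 (A = -1*1 = -1)
13 + 1*A = 13 + 1*(-1) = 13 - 1 = 12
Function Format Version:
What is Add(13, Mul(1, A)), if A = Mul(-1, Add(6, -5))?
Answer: 12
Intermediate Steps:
A = -1 (A = Mul(-1, 1) = -1)
Add(13, Mul(1, A)) = Add(13, Mul(1, -1)) = Add(13, -1) = 12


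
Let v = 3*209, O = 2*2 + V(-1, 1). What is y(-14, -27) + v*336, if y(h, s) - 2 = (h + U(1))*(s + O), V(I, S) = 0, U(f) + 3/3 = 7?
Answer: 210858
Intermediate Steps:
U(f) = 6 (U(f) = -1 + 7 = 6)
O = 4 (O = 2*2 + 0 = 4 + 0 = 4)
v = 627
y(h, s) = 2 + (4 + s)*(6 + h) (y(h, s) = 2 + (h + 6)*(s + 4) = 2 + (6 + h)*(4 + s) = 2 + (4 + s)*(6 + h))
y(-14, -27) + v*336 = (26 + 4*(-14) + 6*(-27) - 14*(-27)) + 627*336 = (26 - 56 - 162 + 378) + 210672 = 186 + 210672 = 210858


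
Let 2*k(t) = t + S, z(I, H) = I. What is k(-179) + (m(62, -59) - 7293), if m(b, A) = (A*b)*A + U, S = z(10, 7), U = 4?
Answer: 416897/2 ≈ 2.0845e+5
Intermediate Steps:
S = 10
m(b, A) = 4 + b*A² (m(b, A) = (A*b)*A + 4 = b*A² + 4 = 4 + b*A²)
k(t) = 5 + t/2 (k(t) = (t + 10)/2 = (10 + t)/2 = 5 + t/2)
k(-179) + (m(62, -59) - 7293) = (5 + (½)*(-179)) + ((4 + 62*(-59)²) - 7293) = (5 - 179/2) + ((4 + 62*3481) - 7293) = -169/2 + ((4 + 215822) - 7293) = -169/2 + (215826 - 7293) = -169/2 + 208533 = 416897/2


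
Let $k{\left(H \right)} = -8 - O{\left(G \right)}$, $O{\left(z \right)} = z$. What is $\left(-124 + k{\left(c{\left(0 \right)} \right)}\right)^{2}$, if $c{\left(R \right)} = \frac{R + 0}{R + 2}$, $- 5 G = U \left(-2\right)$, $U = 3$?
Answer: $\frac{443556}{25} \approx 17742.0$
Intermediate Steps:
$G = \frac{6}{5}$ ($G = - \frac{3 \left(-2\right)}{5} = \left(- \frac{1}{5}\right) \left(-6\right) = \frac{6}{5} \approx 1.2$)
$c{\left(R \right)} = \frac{R}{2 + R}$
$k{\left(H \right)} = - \frac{46}{5}$ ($k{\left(H \right)} = -8 - \frac{6}{5} = - \frac{46}{5}$)
$\left(-124 + k{\left(c{\left(0 \right)} \right)}\right)^{2} = \left(-124 - \frac{46}{5}\right)^{2} = \left(- \frac{666}{5}\right)^{2} = \frac{443556}{25}$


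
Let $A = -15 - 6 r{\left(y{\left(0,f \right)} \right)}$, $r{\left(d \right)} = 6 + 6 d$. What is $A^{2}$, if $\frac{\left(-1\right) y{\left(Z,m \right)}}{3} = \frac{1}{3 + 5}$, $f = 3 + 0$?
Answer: $\frac{5625}{4} \approx 1406.3$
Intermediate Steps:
$f = 3$
$y{\left(Z,m \right)} = - \frac{3}{8}$ ($y{\left(Z,m \right)} = - \frac{3}{3 + 5} = - \frac{3}{8}$)
$A = - \frac{75}{2}$ ($A = -15 - 6 \left(6 + 6 \left(- \frac{3}{8}\right)\right) = -15 - 6 \left(6 - \frac{9}{4}\right) = -15 - \frac{45}{2} = - \frac{75}{2} \approx -37.5$)
$A^{2} = \left(- \frac{75}{2}\right)^{2} = \frac{5625}{4}$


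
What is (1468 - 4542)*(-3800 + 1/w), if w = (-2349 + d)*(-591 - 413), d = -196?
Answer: 14923784306463/1277590 ≈ 1.1681e+7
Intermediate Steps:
w = 2555180 (w = (-2349 - 196)*(-591 - 413) = -2545*(-1004) = 2555180)
(1468 - 4542)*(-3800 + 1/w) = (1468 - 4542)*(-3800 + 1/2555180) = -3074*(-3800 + 1/2555180) = -3074*(-9709683999/2555180) = 14923784306463/1277590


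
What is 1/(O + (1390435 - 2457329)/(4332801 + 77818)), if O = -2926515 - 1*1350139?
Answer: -4410619/18862692455720 ≈ -2.3383e-7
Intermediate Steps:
O = -4276654 (O = -2926515 - 1350139 = -4276654)
1/(O + (1390435 - 2457329)/(4332801 + 77818)) = 1/(-4276654 + (1390435 - 2457329)/(4332801 + 77818)) = 1/(-4276654 - 1066894/4410619) = 1/(-18862692455720/4410619) = -4410619/18862692455720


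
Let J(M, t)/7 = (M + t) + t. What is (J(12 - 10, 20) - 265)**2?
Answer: 841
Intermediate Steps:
J(M, t) = 7*M + 14*t (J(M, t) = 7*((M + t) + t) = 7*(M + 2*t) = 7*M + 14*t)
(J(12 - 10, 20) - 265)**2 = ((7*(12 - 10) + 14*20) - 265)**2 = ((7*2 + 280) - 265)**2 = ((14 + 280) - 265)**2 = (294 - 265)**2 = 29**2 = 841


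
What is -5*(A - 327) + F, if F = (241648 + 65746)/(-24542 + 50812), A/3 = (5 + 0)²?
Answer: 16703797/13135 ≈ 1271.7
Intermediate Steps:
A = 75 (A = 3*(5 + 0)² = 3*5² = 3*25 = 75)
F = 153697/13135 (F = 307394/26270 = 307394*(1/26270) = 153697/13135 ≈ 11.701)
-5*(A - 327) + F = -5*(75 - 327) + 153697/13135 = -5*(-252) + 153697/13135 = 1260 + 153697/13135 = 16703797/13135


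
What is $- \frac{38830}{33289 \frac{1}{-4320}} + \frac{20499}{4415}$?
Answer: $\frac{741279215211}{146970935} \approx 5043.7$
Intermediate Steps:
$- \frac{38830}{33289 \frac{1}{-4320}} + \frac{20499}{4415} = - \frac{38830}{33289 \left(- \frac{1}{4320}\right)} + 20499 \cdot \frac{1}{4415} = - \frac{38830}{- \frac{33289}{4320}} + \frac{20499}{4415} = \left(-38830\right) \left(- \frac{4320}{33289}\right) + \frac{20499}{4415} = \frac{167745600}{33289} + \frac{20499}{4415} = \frac{741279215211}{146970935}$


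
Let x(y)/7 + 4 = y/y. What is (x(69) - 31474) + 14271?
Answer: -17224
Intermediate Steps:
x(y) = -21 (x(y) = -28 + 7*(y/y) = -28 + 7*1 = -28 + 7 = -21)
(x(69) - 31474) + 14271 = (-21 - 31474) + 14271 = -31495 + 14271 = -17224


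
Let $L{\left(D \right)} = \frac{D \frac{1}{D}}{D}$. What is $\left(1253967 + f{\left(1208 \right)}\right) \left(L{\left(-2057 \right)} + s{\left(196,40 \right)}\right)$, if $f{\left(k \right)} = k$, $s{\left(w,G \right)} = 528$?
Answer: $\frac{1363239291625}{2057} \approx 6.6273 \cdot 10^{8}$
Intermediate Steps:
$L{\left(D \right)} = \frac{1}{D}$ ($L{\left(D \right)} = 1 \frac{1}{D} = \frac{1}{D}$)
$\left(1253967 + f{\left(1208 \right)}\right) \left(L{\left(-2057 \right)} + s{\left(196,40 \right)}\right) = \left(1253967 + 1208\right) \left(\frac{1}{-2057} + 528\right) = 1255175 \left(- \frac{1}{2057} + 528\right) = 1255175 \cdot \frac{1086095}{2057} = \frac{1363239291625}{2057}$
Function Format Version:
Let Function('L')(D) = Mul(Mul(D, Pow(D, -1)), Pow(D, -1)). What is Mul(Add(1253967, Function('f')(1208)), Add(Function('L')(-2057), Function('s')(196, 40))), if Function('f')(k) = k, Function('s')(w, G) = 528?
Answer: Rational(1363239291625, 2057) ≈ 6.6273e+8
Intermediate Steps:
Function('L')(D) = Pow(D, -1) (Function('L')(D) = Mul(1, Pow(D, -1)) = Pow(D, -1))
Mul(Add(1253967, Function('f')(1208)), Add(Function('L')(-2057), Function('s')(196, 40))) = Mul(Add(1253967, 1208), Add(Pow(-2057, -1), 528)) = Mul(1255175, Add(Rational(-1, 2057), 528)) = Mul(1255175, Rational(1086095, 2057)) = Rational(1363239291625, 2057)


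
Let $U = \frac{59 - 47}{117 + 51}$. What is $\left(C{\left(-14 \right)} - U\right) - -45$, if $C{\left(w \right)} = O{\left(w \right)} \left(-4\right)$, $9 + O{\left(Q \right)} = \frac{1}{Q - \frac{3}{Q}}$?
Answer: $\frac{219453}{2702} \approx 81.219$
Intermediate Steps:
$O{\left(Q \right)} = -9 + \frac{1}{Q - \frac{3}{Q}}$
$C{\left(w \right)} = - \frac{4 \left(27 + w - 9 w^{2}\right)}{-3 + w^{2}}$ ($C{\left(w \right)} = \frac{27 + w - 9 w^{2}}{-3 + w^{2}} \left(-4\right) = - \frac{4 \left(27 + w - 9 w^{2}\right)}{-3 + w^{2}}$)
$U = \frac{1}{14}$ ($U = \frac{12}{168} = 12 \cdot \frac{1}{168} = \frac{1}{14} \approx 0.071429$)
$\left(C{\left(-14 \right)} - U\right) - -45 = \left(\frac{4 \left(-27 - -14 + 9 \left(-14\right)^{2}\right)}{-3 + \left(-14\right)^{2}} - \frac{1}{14}\right) - -45 = \left(\frac{4 \left(-27 + 14 + 9 \cdot 196\right)}{-3 + 196} - \frac{1}{14}\right) + 45 = \left(\frac{4 \left(-27 + 14 + 1764\right)}{193} - \frac{1}{14}\right) + 45 = \left(4 \cdot \frac{1}{193} \cdot 1751 - \frac{1}{14}\right) + 45 = \left(\frac{7004}{193} - \frac{1}{14}\right) + 45 = \frac{97863}{2702} + 45 = \frac{219453}{2702}$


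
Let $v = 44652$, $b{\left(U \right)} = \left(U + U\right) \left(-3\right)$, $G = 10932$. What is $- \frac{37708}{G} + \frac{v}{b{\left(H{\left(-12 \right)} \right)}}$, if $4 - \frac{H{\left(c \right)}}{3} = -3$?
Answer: $- \frac{6845651}{19131} \approx -357.83$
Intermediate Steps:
$H{\left(c \right)} = 21$ ($H{\left(c \right)} = 12 - -9 = 12 + 9 = 21$)
$b{\left(U \right)} = - 6 U$ ($b{\left(U \right)} = 2 U \left(-3\right) = - 6 U$)
$- \frac{37708}{G} + \frac{v}{b{\left(H{\left(-12 \right)} \right)}} = - \frac{37708}{10932} + \frac{44652}{\left(-6\right) 21} = \left(-37708\right) \frac{1}{10932} + \frac{44652}{-126} = - \frac{9427}{2733} + 44652 \left(- \frac{1}{126}\right) = - \frac{9427}{2733} - \frac{7442}{21} = - \frac{6845651}{19131}$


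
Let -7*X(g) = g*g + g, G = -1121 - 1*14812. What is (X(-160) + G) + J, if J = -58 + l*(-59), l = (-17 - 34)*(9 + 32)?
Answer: 726206/7 ≈ 1.0374e+5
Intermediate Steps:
l = -2091 (l = -51*41 = -2091)
J = 123311 (J = -58 - 2091*(-59) = -58 + 123369 = 123311)
G = -15933 (G = -1121 - 14812 = -15933)
X(g) = -g/7 - g²/7 (X(g) = -(g*g + g)/7 = -(g² + g)/7 = -(g + g²)/7 = -g/7 - g²/7)
(X(-160) + G) + J = (-⅐*(-160)*(1 - 160) - 15933) + 123311 = (-⅐*(-160)*(-159) - 15933) + 123311 = (-25440/7 - 15933) + 123311 = -136971/7 + 123311 = 726206/7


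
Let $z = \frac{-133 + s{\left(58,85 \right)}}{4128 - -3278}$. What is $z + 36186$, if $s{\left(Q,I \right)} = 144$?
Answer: $\frac{267993527}{7406} \approx 36186.0$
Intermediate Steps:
$z = \frac{11}{7406}$ ($z = \frac{-133 + 144}{4128 - -3278} = \frac{11}{4128 + 3278} = \frac{11}{7406} \approx 0.0014853$)
$z + 36186 = \frac{11}{7406} + 36186 = \frac{267993527}{7406}$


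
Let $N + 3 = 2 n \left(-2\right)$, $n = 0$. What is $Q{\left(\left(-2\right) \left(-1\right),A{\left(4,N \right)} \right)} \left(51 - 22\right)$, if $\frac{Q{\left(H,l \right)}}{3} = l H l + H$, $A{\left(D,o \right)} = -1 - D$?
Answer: $4524$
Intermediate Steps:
$N = -3$ ($N = -3 + 2 \cdot 0 \left(-2\right) = -3 + 0 \left(-2\right) = -3 + 0 = -3$)
$Q{\left(H,l \right)} = 3 H + 3 H l^{2}$ ($Q{\left(H,l \right)} = 3 \left(l H l + H\right) = 3 \left(H l l + H\right) = 3 \left(H l^{2} + H\right) = 3 \left(H + H l^{2}\right) = 3 H + 3 H l^{2}$)
$Q{\left(\left(-2\right) \left(-1\right),A{\left(4,N \right)} \right)} \left(51 - 22\right) = 3 \left(\left(-2\right) \left(-1\right)\right) \left(1 + \left(-1 - 4\right)^{2}\right) \left(51 - 22\right) = 3 \cdot 2 \left(1 + \left(-1 - 4\right)^{2}\right) 29 = 3 \cdot 2 \left(1 + \left(-5\right)^{2}\right) 29 = 3 \cdot 2 \left(1 + 25\right) 29 = 3 \cdot 2 \cdot 26 \cdot 29 = 156 \cdot 29 = 4524$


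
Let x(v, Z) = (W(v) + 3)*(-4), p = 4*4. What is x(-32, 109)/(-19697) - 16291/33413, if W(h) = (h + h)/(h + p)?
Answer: -319948263/658135861 ≈ -0.48614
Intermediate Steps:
p = 16
W(h) = 2*h/(16 + h) (W(h) = (h + h)/(h + 16) = (2*h)/(16 + h) = 2*h/(16 + h))
x(v, Z) = -12 - 8*v/(16 + v) (x(v, Z) = (2*v/(16 + v) + 3)*(-4) = (3 + 2*v/(16 + v))*(-4) = -12 - 8*v/(16 + v))
x(-32, 109)/(-19697) - 16291/33413 = (4*(-48 - 5*(-32))/(16 - 32))/(-19697) - 16291/33413 = (4*(-48 + 160)/(-16))*(-1/19697) - 16291*1/33413 = (4*(-1/16)*112)*(-1/19697) - 16291/33413 = -28*(-1/19697) - 16291/33413 = 28/19697 - 16291/33413 = -319948263/658135861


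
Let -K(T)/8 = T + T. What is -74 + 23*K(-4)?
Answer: 1398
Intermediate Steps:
K(T) = -16*T (K(T) = -8*(T + T) = -16*T)
-74 + 23*K(-4) = -74 + 23*(-16*(-4)) = -74 + 23*64 = -74 + 1472 = 1398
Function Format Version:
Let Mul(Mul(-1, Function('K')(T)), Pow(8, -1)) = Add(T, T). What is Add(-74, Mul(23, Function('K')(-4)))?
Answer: 1398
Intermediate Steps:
Function('K')(T) = Mul(-16, T) (Function('K')(T) = Mul(-8, Add(T, T)) = Mul(-8, Mul(2, T)) = Mul(-16, T))
Add(-74, Mul(23, Function('K')(-4))) = Add(-74, Mul(23, Mul(-16, -4))) = Add(-74, Mul(23, 64)) = Add(-74, 1472) = 1398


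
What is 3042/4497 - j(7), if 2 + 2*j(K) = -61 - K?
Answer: 53479/1499 ≈ 35.676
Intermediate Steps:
j(K) = -63/2 - K/2 (j(K) = -1 + (-61 - K)/2 = -1 + (-61/2 - K/2) = -63/2 - K/2)
3042/4497 - j(7) = 3042/4497 - (-63/2 - ½*7) = 3042*(1/4497) - (-63/2 - 7/2) = 1014/1499 - 1*(-35) = 1014/1499 + 35 = 53479/1499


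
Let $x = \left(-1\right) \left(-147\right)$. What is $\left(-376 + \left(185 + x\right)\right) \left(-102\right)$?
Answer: $4488$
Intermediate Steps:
$x = 147$
$\left(-376 + \left(185 + x\right)\right) \left(-102\right) = \left(-376 + \left(185 + 147\right)\right) \left(-102\right) = \left(-376 + 332\right) \left(-102\right) = \left(-44\right) \left(-102\right) = 4488$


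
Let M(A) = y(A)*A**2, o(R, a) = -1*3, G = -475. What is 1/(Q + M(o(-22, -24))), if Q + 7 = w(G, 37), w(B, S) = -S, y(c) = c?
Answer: -1/71 ≈ -0.014085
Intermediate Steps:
o(R, a) = -3
Q = -44 (Q = -7 - 1*37 = -7 - 37 = -44)
M(A) = A**3 (M(A) = A*A**2 = A**3)
1/(Q + M(o(-22, -24))) = 1/(-44 + (-3)**3) = 1/(-44 - 27) = 1/(-71) = -1/71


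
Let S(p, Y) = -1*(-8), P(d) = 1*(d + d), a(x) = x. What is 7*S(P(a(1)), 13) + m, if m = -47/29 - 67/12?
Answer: 16981/348 ≈ 48.796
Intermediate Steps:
m = -2507/348 (m = -47*1/29 - 67*1/12 = -47/29 - 67/12 = -2507/348 ≈ -7.2040)
P(d) = 2*d (P(d) = 1*(2*d) = 2*d)
S(p, Y) = 8
7*S(P(a(1)), 13) + m = 7*8 - 2507/348 = 56 - 2507/348 = 16981/348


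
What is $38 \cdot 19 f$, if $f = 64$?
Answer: $46208$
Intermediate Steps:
$38 \cdot 19 f = 38 \cdot 19 \cdot 64 = 722 \cdot 64 = 46208$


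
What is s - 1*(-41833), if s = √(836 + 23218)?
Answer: 41833 + √24054 ≈ 41988.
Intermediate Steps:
s = √24054 ≈ 155.09
s - 1*(-41833) = √24054 - 1*(-41833) = √24054 + 41833 = 41833 + √24054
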